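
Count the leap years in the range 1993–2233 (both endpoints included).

58

Multiples of 4 in [1993,2233]: 60.
Of those, multiples of 100: 3 (not leap unless ÷400).
Multiples of 400: 1.
Leap years = 60 − 3 + 1 = 58.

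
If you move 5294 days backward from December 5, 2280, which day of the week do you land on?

Dec 5, 2280 is a Sunday.
5294 mod 7 = 2, so 5294 days before a Sunday is Sunday − 2 = Friday.

Friday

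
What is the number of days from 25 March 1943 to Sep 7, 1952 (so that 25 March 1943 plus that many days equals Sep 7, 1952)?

Mar 25, 1943 → Mar 25, 1944: 366 days (Feb 29, 1944 is in that span).
Mar 25, 1944 → Mar 25, 1945: 365 days.
Mar 25, 1945 → Mar 25, 1946: 365 days.
Mar 25, 1946 → Mar 25, 1947: 365 days.
Mar 25, 1947 → Mar 25, 1948: 366 days (Feb 29, 1948 is in that span).
Mar 25, 1948 → Mar 25, 1949: 365 days.
Mar 25, 1949 → Mar 25, 1950: 365 days.
Mar 25, 1950 → Mar 25, 1951: 365 days.
Mar 25, 1951 → Mar 25, 1952: 366 days (Feb 29, 1952 is in that span).
Mar 25, 1952 → Apr 25, 1952: 31 days (March has 31).
Apr 25, 1952 → May 25, 1952: 30 days (April has 30).
May 25, 1952 → Jun 25, 1952: 31 days (May has 31).
Jun 25, 1952 → Jul 25, 1952: 30 days (June has 30).
Jul 25, 1952 → Aug 25, 1952: 31 days (July has 31).
Aug 25, 1952 → Sep 7, 1952: 13 days.
Total: 3454 days.

3454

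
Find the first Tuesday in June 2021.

June 1, 2021

June 1, 2021 is a Tuesday.
The first Tuesday is therefore June 1 (same day).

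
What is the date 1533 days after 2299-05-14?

July 26, 2303

+365 (one year) → May 14, 2300 (1168 left).
+365 (one year) → May 14, 2301 (803 left).
+365 (one year) → May 14, 2302 (438 left).
+365 (one year) → May 14, 2303 (73 left).
May has 31 days: +18 → Jun 1, 2303 (55 left).
Jun has 30 days: +30 → Jul 1, 2303 (25 left).
+25 → Jul 26, 2303.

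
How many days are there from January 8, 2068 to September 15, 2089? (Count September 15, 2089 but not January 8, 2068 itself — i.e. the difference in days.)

7921

Jan 8, 2068 → Jan 8, 2069: 366 days (Feb 29, 2068 is in that span).
Jan 8, 2069 → Jan 8, 2070: 365 days.
Jan 8, 2070 → Jan 8, 2071: 365 days.
Jan 8, 2071 → Jan 8, 2072: 365 days.
Jan 8, 2072 → Jan 8, 2073: 366 days (Feb 29, 2072 is in that span).
Jan 8, 2073 → Jan 8, 2074: 365 days.
Jan 8, 2074 → Jan 8, 2075: 365 days.
Jan 8, 2075 → Jan 8, 2076: 365 days.
Jan 8, 2076 → Jan 8, 2077: 366 days (Feb 29, 2076 is in that span).
Jan 8, 2077 → Jan 8, 2078: 365 days.
Jan 8, 2078 → Jan 8, 2079: 365 days.
Jan 8, 2079 → Jan 8, 2080: 365 days.
Jan 8, 2080 → Jan 8, 2081: 366 days (Feb 29, 2080 is in that span).
Jan 8, 2081 → Jan 8, 2082: 365 days.
Jan 8, 2082 → Jan 8, 2083: 365 days.
Jan 8, 2083 → Jan 8, 2084: 365 days.
Jan 8, 2084 → Jan 8, 2085: 366 days (Feb 29, 2084 is in that span).
Jan 8, 2085 → Jan 8, 2086: 365 days.
Jan 8, 2086 → Jan 8, 2087: 365 days.
Jan 8, 2087 → Jan 8, 2088: 365 days.
Jan 8, 2088 → Jan 8, 2089: 366 days (Feb 29, 2088 is in that span).
Jan 8, 2089 → Feb 8, 2089: 31 days (January has 31).
Feb 8, 2089 → Mar 8, 2089: 28 days (February has 28).
Mar 8, 2089 → Apr 8, 2089: 31 days (March has 31).
Apr 8, 2089 → May 8, 2089: 30 days (April has 30).
May 8, 2089 → Jun 8, 2089: 31 days (May has 31).
Jun 8, 2089 → Jul 8, 2089: 30 days (June has 30).
Jul 8, 2089 → Aug 8, 2089: 31 days (July has 31).
Aug 8, 2089 → Sep 8, 2089: 31 days (August has 31).
Sep 8, 2089 → Sep 15, 2089: 7 days.
Total: 7921 days.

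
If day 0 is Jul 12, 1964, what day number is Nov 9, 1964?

Jul 12, 1964 → Aug 12, 1964: 31 days (July has 31).
Aug 12, 1964 → Sep 12, 1964: 31 days (August has 31).
Sep 12, 1964 → Oct 12, 1964: 30 days (September has 30).
Oct 12, 1964 → Nov 9, 1964: 28 days.
Total: 120 days.

120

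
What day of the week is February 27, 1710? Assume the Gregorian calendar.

Doomsday rule: the anchor day for the 1700s is Sunday. For year 10: 10÷12 = 0 r 10, and 10÷4 = 2, so 0+10+2 = 12.
Sunday + 12 ≡ Friday — that's 1710's doomsday.
In February the doomsday date is Feb 28 (1710 is not a leap year).
Feb 27 is 1 day before Feb 28; 1 mod 7 = 1, so Friday − 1 = Thursday.

Thursday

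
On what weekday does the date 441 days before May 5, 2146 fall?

Thursday

First find the weekday of May 5, 2146. Doomsday rule: the anchor day for the 2100s is Sunday. For year 46: 46÷12 = 3 r 10, and 10÷4 = 2, so 3+10+2 = 15.
Sunday + 15 ≡ Monday — that's 2146's doomsday.
In May the doomsday date is May 9.
May 5 is 4 days before May 9; 4 mod 7 = 4, so Monday − 4 = Thursday.
441 mod 7 = 0, so 441 days before a Thursday is Thursday − 0 = Thursday.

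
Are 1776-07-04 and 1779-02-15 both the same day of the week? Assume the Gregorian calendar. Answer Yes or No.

From Jul 4, 1776 to Feb 15, 1779 is 956 days.
956 mod 7 = 4, so they are different weekdays.
(Jul 4, 1776 is a Thursday; Feb 15, 1779 is a Monday.)

No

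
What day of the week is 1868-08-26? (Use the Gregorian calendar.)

January 1, 1868 is a Wednesday.
Jan 1, 1868 → Feb 1, 1868: 31 days (January has 31).
Feb 1, 1868 → Mar 1, 1868: 29 days (February has 29).
Mar 1, 1868 → Apr 1, 1868: 31 days (March has 31).
Apr 1, 1868 → May 1, 1868: 30 days (April has 30).
May 1, 1868 → Jun 1, 1868: 31 days (May has 31).
Jun 1, 1868 → Jul 1, 1868: 30 days (June has 30).
Jul 1, 1868 → Aug 1, 1868: 31 days (July has 31).
Aug 1, 1868 → Aug 26, 1868: 25 days.
Total: 238 days.
238 mod 7 = 0, so Wednesday + 0 = Wednesday.

Wednesday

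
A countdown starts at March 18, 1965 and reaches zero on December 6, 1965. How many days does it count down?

Mar 18, 1965 → Apr 18, 1965: 31 days (March has 31).
Apr 18, 1965 → May 18, 1965: 30 days (April has 30).
May 18, 1965 → Jun 18, 1965: 31 days (May has 31).
Jun 18, 1965 → Jul 18, 1965: 30 days (June has 30).
Jul 18, 1965 → Aug 18, 1965: 31 days (July has 31).
Aug 18, 1965 → Sep 18, 1965: 31 days (August has 31).
Sep 18, 1965 → Oct 18, 1965: 30 days (September has 30).
Oct 18, 1965 → Nov 18, 1965: 31 days (October has 31).
Nov 18, 1965 → Dec 6, 1965: 18 days.
Total: 263 days.

263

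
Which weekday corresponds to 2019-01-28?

Doomsday rule: the anchor day for the 2000s is Tuesday. For year 19: 19÷12 = 1 r 7, and 7÷4 = 1, so 1+7+1 = 9.
Tuesday + 9 ≡ Thursday — that's 2019's doomsday.
In January the doomsday date is Jan 3 (2019 is not a leap year).
Jan 28 is 25 days after Jan 3; 25 mod 7 = 4, so Thursday + 4 = Monday.

Monday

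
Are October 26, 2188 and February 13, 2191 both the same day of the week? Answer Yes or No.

Yes

From Oct 26, 2188 to Feb 13, 2191 is 840 days.
840 mod 7 = 0, so they are the same weekday.
(Oct 26, 2188 is a Sunday; Feb 13, 2191 is a Sunday.)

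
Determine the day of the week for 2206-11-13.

Doomsday rule: the anchor day for the 2200s is Friday. For year 06: 6÷12 = 0 r 6, and 6÷4 = 1, so 0+6+1 = 7.
Friday + 7 ≡ Friday — that's 2206's doomsday.
In November the doomsday date is Nov 7.
Nov 13 is 6 days after Nov 7; 6 mod 7 = 6, so Friday + 6 = Thursday.

Thursday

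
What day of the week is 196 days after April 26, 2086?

Friday

Apr 26, 2086 is a Friday.
196 mod 7 = 0, so 196 days after a Friday is Friday + 0 = Friday.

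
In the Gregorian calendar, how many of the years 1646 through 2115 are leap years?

Multiples of 4 in [1646,2115]: 117.
Of those, multiples of 100: 5 (not leap unless ÷400).
Multiples of 400: 1.
Leap years = 117 − 5 + 1 = 113.

113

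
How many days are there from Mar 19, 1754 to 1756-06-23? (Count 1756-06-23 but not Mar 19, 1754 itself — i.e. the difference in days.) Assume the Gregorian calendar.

827

Mar 19, 1754 → Mar 19, 1755: 365 days.
Mar 19, 1755 → Mar 19, 1756: 366 days (Feb 29, 1756 is in that span).
Mar 19, 1756 → Apr 19, 1756: 31 days (March has 31).
Apr 19, 1756 → May 19, 1756: 30 days (April has 30).
May 19, 1756 → Jun 19, 1756: 31 days (May has 31).
Jun 19, 1756 → Jun 23, 1756: 4 days.
Total: 827 days.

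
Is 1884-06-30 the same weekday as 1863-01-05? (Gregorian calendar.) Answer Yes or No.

Yes

From Jan 5, 1863 to Jun 30, 1884 is 7847 days.
7847 mod 7 = 0, so they are the same weekday.
(Jan 5, 1863 is a Monday; Jun 30, 1884 is a Monday.)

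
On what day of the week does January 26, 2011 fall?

Wednesday

Doomsday rule: the anchor day for the 2000s is Tuesday. For year 11: 11÷12 = 0 r 11, and 11÷4 = 2, so 0+11+2 = 13.
Tuesday + 13 ≡ Monday — that's 2011's doomsday.
In January the doomsday date is Jan 3 (2011 is not a leap year).
Jan 26 is 23 days after Jan 3; 23 mod 7 = 2, so Monday + 2 = Wednesday.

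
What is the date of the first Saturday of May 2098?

May 1, 2098 is a Thursday.
The first Saturday is therefore May 3 (2 days later).

May 3, 2098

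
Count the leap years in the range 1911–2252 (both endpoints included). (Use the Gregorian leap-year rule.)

Multiples of 4 in [1911,2252]: 86.
Of those, multiples of 100: 3 (not leap unless ÷400).
Multiples of 400: 1.
Leap years = 86 − 3 + 1 = 84.

84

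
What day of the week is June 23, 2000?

January 1, 2000 is a Saturday.
Jan 1, 2000 → Feb 1, 2000: 31 days (January has 31).
Feb 1, 2000 → Mar 1, 2000: 29 days (February has 29).
Mar 1, 2000 → Apr 1, 2000: 31 days (March has 31).
Apr 1, 2000 → May 1, 2000: 30 days (April has 30).
May 1, 2000 → Jun 1, 2000: 31 days (May has 31).
Jun 1, 2000 → Jun 23, 2000: 22 days.
Total: 174 days.
174 mod 7 = 6, so Saturday + 6 = Friday.

Friday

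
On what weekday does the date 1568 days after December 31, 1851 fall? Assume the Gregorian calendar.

First find the weekday of Dec 31, 1851. Doomsday rule: the anchor day for the 1800s is Friday. For year 51: 51÷12 = 4 r 3, and 3÷4 = 0, so 4+3+0 = 7.
Friday + 7 ≡ Friday — that's 1851's doomsday.
In December the doomsday date is Dec 12.
Dec 31 is 19 days after Dec 12; 19 mod 7 = 5, so Friday + 5 = Wednesday.
1568 mod 7 = 0, so 1568 days after a Wednesday is Wednesday + 0 = Wednesday.

Wednesday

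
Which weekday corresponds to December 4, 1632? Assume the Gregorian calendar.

Doomsday rule: the anchor day for the 1600s is Tuesday. For year 32: 32÷12 = 2 r 8, and 8÷4 = 2, so 2+8+2 = 12.
Tuesday + 12 ≡ Sunday — that's 1632's doomsday.
In December the doomsday date is Dec 12.
Dec 4 is 8 days before Dec 12; 8 mod 7 = 1, so Sunday − 1 = Saturday.

Saturday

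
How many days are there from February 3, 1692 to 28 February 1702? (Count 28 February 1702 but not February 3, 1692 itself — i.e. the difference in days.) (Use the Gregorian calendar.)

Feb 3, 1692 → Feb 3, 1693: 366 days (Feb 29, 1692 is in that span).
Feb 3, 1693 → Feb 3, 1694: 365 days.
Feb 3, 1694 → Feb 3, 1695: 365 days.
Feb 3, 1695 → Feb 3, 1696: 365 days.
Feb 3, 1696 → Feb 3, 1697: 366 days (Feb 29, 1696 is in that span).
Feb 3, 1697 → Feb 3, 1698: 365 days.
Feb 3, 1698 → Feb 3, 1699: 365 days.
Feb 3, 1699 → Feb 3, 1700: 365 days.
Feb 3, 1700 → Feb 3, 1701: 365 days.
Feb 3, 1701 → Mar 3, 1701: 28 days (February has 28).
Mar 3, 1701 → Apr 3, 1701: 31 days (March has 31).
Apr 3, 1701 → May 3, 1701: 30 days (April has 30).
May 3, 1701 → Jun 3, 1701: 31 days (May has 31).
Jun 3, 1701 → Jul 3, 1701: 30 days (June has 30).
Jul 3, 1701 → Aug 3, 1701: 31 days (July has 31).
Aug 3, 1701 → Sep 3, 1701: 31 days (August has 31).
Sep 3, 1701 → Oct 3, 1701: 30 days (September has 30).
Oct 3, 1701 → Nov 3, 1701: 31 days (October has 31).
Nov 3, 1701 → Dec 3, 1701: 30 days (November has 30).
Dec 3, 1701 → Jan 3, 1702: 31 days (December has 31).
Jan 3, 1702 → Feb 3, 1702: 31 days (January has 31).
Feb 3, 1702 → Feb 28, 1702: 25 days.
Total: 3677 days.

3677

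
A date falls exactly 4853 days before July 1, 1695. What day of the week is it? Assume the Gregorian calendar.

First find the weekday of Jul 1, 1695. Doomsday rule: the anchor day for the 1600s is Tuesday. For year 95: 95÷12 = 7 r 11, and 11÷4 = 2, so 7+11+2 = 20.
Tuesday + 20 ≡ Monday — that's 1695's doomsday.
In July the doomsday date is Jul 11.
Jul 1 is 10 days before Jul 11; 10 mod 7 = 3, so Monday − 3 = Friday.
4853 mod 7 = 2, so 4853 days before a Friday is Friday − 2 = Wednesday.

Wednesday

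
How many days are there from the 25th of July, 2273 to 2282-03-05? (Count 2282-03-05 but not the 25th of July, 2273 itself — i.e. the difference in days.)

3145

Jul 25, 2273 → Jul 25, 2274: 365 days.
Jul 25, 2274 → Jul 25, 2275: 365 days.
Jul 25, 2275 → Jul 25, 2276: 366 days (Feb 29, 2276 is in that span).
Jul 25, 2276 → Jul 25, 2277: 365 days.
Jul 25, 2277 → Jul 25, 2278: 365 days.
Jul 25, 2278 → Jul 25, 2279: 365 days.
Jul 25, 2279 → Jul 25, 2280: 366 days (Feb 29, 2280 is in that span).
Jul 25, 2280 → Jul 25, 2281: 365 days.
Jul 25, 2281 → Aug 25, 2281: 31 days (July has 31).
Aug 25, 2281 → Sep 25, 2281: 31 days (August has 31).
Sep 25, 2281 → Oct 25, 2281: 30 days (September has 30).
Oct 25, 2281 → Nov 25, 2281: 31 days (October has 31).
Nov 25, 2281 → Dec 25, 2281: 30 days (November has 30).
Dec 25, 2281 → Jan 25, 2282: 31 days (December has 31).
Jan 25, 2282 → Feb 25, 2282: 31 days (January has 31).
Feb 25, 2282 → Mar 5, 2282: 8 days.
Total: 3145 days.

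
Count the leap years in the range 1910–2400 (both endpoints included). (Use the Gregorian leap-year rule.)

120

Multiples of 4 in [1910,2400]: 123.
Of those, multiples of 100: 5 (not leap unless ÷400).
Multiples of 400: 2.
Leap years = 123 − 5 + 2 = 120.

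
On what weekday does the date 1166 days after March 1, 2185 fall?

Saturday

First find the weekday of Mar 1, 2185. Doomsday rule: the anchor day for the 2100s is Sunday. For year 85: 85÷12 = 7 r 1, and 1÷4 = 0, so 7+1+0 = 8.
Sunday + 8 ≡ Monday — that's 2185's doomsday.
In March the doomsday date is Mar 14.
Mar 1 is 13 days before Mar 14; 13 mod 7 = 6, so Monday − 6 = Tuesday.
1166 mod 7 = 4, so 1166 days after a Tuesday is Tuesday + 4 = Saturday.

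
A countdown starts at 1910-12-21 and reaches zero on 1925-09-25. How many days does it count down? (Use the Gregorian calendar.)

Dec 21, 1910 → Dec 21, 1911: 365 days.
Dec 21, 1911 → Dec 21, 1912: 366 days (Feb 29, 1912 is in that span).
Dec 21, 1912 → Dec 21, 1913: 365 days.
Dec 21, 1913 → Dec 21, 1914: 365 days.
Dec 21, 1914 → Dec 21, 1915: 365 days.
Dec 21, 1915 → Dec 21, 1916: 366 days (Feb 29, 1916 is in that span).
Dec 21, 1916 → Dec 21, 1917: 365 days.
Dec 21, 1917 → Dec 21, 1918: 365 days.
Dec 21, 1918 → Dec 21, 1919: 365 days.
Dec 21, 1919 → Dec 21, 1920: 366 days (Feb 29, 1920 is in that span).
Dec 21, 1920 → Dec 21, 1921: 365 days.
Dec 21, 1921 → Dec 21, 1922: 365 days.
Dec 21, 1922 → Dec 21, 1923: 365 days.
Dec 21, 1923 → Dec 21, 1924: 366 days (Feb 29, 1924 is in that span).
Dec 21, 1924 → Jan 21, 1925: 31 days (December has 31).
Jan 21, 1925 → Feb 21, 1925: 31 days (January has 31).
Feb 21, 1925 → Mar 21, 1925: 28 days (February has 28).
Mar 21, 1925 → Apr 21, 1925: 31 days (March has 31).
Apr 21, 1925 → May 21, 1925: 30 days (April has 30).
May 21, 1925 → Jun 21, 1925: 31 days (May has 31).
Jun 21, 1925 → Jul 21, 1925: 30 days (June has 30).
Jul 21, 1925 → Aug 21, 1925: 31 days (July has 31).
Aug 21, 1925 → Sep 21, 1925: 31 days (August has 31).
Sep 21, 1925 → Sep 25, 1925: 4 days.
Total: 5392 days.

5392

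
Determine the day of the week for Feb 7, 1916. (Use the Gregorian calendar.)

Doomsday rule: the anchor day for the 1900s is Wednesday. For year 16: 16÷12 = 1 r 4, and 4÷4 = 1, so 1+4+1 = 6.
Wednesday + 6 ≡ Tuesday — that's 1916's doomsday.
In February the doomsday date is Feb 29 (1916 is a leap year (divisible by 4)).
Feb 7 is 22 days before Feb 29; 22 mod 7 = 1, so Tuesday − 1 = Monday.

Monday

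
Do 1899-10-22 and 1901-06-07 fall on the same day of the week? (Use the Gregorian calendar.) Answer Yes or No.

No

From Oct 22, 1899 to Jun 7, 1901 is 593 days.
593 mod 7 = 5, so they are different weekdays.
(Oct 22, 1899 is a Sunday; Jun 7, 1901 is a Friday.)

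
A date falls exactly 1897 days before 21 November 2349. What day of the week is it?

Monday

Nov 21, 2349 is a Monday.
1897 mod 7 = 0, so 1897 days before a Monday is Monday − 0 = Monday.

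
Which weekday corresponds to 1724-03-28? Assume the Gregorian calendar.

Doomsday rule: the anchor day for the 1700s is Sunday. For year 24: 24÷12 = 2 r 0, and 0÷4 = 0, so 2+0+0 = 2.
Sunday + 2 ≡ Tuesday — that's 1724's doomsday.
In March the doomsday date is Mar 14.
Mar 28 is 14 days after Mar 14; 14 mod 7 = 0, so Tuesday + 0 = Tuesday.

Tuesday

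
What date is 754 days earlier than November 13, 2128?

October 21, 2126

−366 (one year; includes Feb 29, 2128) → Nov 13, 2127 (388 left).
−13 → Oct 31, 2127 (end of Oct, 31 days; 375 left).
−31 → Sep 30, 2127 (end of Sep, 30 days; 344 left).
−30 → Aug 31, 2127 (end of Aug, 31 days; 314 left).
−31 → Jul 31, 2127 (end of Jul, 31 days; 283 left).
−31 → Jun 30, 2127 (end of Jun, 30 days; 252 left).
−30 → May 31, 2127 (end of May, 31 days; 222 left).
−31 → Apr 30, 2127 (end of Apr, 30 days; 191 left).
−30 → Mar 31, 2127 (end of Mar, 31 days; 161 left).
−31 → Feb 28, 2127 (end of Feb, 28 days; 130 left).
−28 → Jan 31, 2127 (end of Jan, 31 days; 102 left).
−31 → Dec 31, 2126 (end of Dec, 31 days; 71 left).
−31 → Nov 30, 2126 (end of Nov, 30 days; 40 left).
−30 → Oct 31, 2126 (end of Oct, 31 days; 10 left).
−10 → Oct 21, 2126.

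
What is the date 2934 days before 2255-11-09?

−365 (one year) → Nov 9, 2254 (2569 left).
−365 (one year) → Nov 9, 2253 (2204 left).
−365 (one year) → Nov 9, 2252 (1839 left).
−366 (one year; includes Feb 29, 2252) → Nov 9, 2251 (1473 left).
−365 (one year) → Nov 9, 2250 (1108 left).
−365 (one year) → Nov 9, 2249 (743 left).
−365 (one year) → Nov 9, 2248 (378 left).
−9 → Oct 31, 2248 (end of Oct, 31 days; 369 left).
−31 → Sep 30, 2248 (end of Sep, 30 days; 338 left).
−30 → Aug 31, 2248 (end of Aug, 31 days; 308 left).
−31 → Jul 31, 2248 (end of Jul, 31 days; 277 left).
−31 → Jun 30, 2248 (end of Jun, 30 days; 246 left).
−30 → May 31, 2248 (end of May, 31 days; 216 left).
−31 → Apr 30, 2248 (end of Apr, 30 days; 185 left).
−30 → Mar 31, 2248 (end of Mar, 31 days; 155 left).
−31 → Feb 29, 2248 (end of Feb, 29 days; 124 left).
−29 → Jan 31, 2248 (end of Jan, 31 days; 95 left).
−31 → Dec 31, 2247 (end of Dec, 31 days; 64 left).
−31 → Nov 30, 2247 (end of Nov, 30 days; 33 left).
−30 → Oct 31, 2247 (end of Oct, 31 days; 3 left).
−3 → Oct 28, 2247.

October 28, 2247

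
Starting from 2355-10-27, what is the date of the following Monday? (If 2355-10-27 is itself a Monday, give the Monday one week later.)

Oct 27, 2355 is a Thursday.
From Thursday to the next Monday is 4 days.
Oct 27, 2355 + 4 = Oct 31, 2355.

October 31, 2355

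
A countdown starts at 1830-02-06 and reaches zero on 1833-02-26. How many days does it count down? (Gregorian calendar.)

1116

Feb 6, 1830 → Feb 6, 1831: 365 days.
Feb 6, 1831 → Feb 6, 1832: 365 days.
Feb 6, 1832 → Mar 6, 1832: 29 days (February has 29).
Mar 6, 1832 → Apr 6, 1832: 31 days (March has 31).
Apr 6, 1832 → May 6, 1832: 30 days (April has 30).
May 6, 1832 → Jun 6, 1832: 31 days (May has 31).
Jun 6, 1832 → Jul 6, 1832: 30 days (June has 30).
Jul 6, 1832 → Aug 6, 1832: 31 days (July has 31).
Aug 6, 1832 → Sep 6, 1832: 31 days (August has 31).
Sep 6, 1832 → Oct 6, 1832: 30 days (September has 30).
Oct 6, 1832 → Nov 6, 1832: 31 days (October has 31).
Nov 6, 1832 → Dec 6, 1832: 30 days (November has 30).
Dec 6, 1832 → Jan 6, 1833: 31 days (December has 31).
Jan 6, 1833 → Feb 6, 1833: 31 days (January has 31).
Feb 6, 1833 → Feb 26, 1833: 20 days.
Total: 1116 days.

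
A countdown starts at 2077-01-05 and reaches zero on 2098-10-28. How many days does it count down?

Jan 5, 2077 → Jan 5, 2078: 365 days.
Jan 5, 2078 → Jan 5, 2079: 365 days.
Jan 5, 2079 → Jan 5, 2080: 365 days.
Jan 5, 2080 → Jan 5, 2081: 366 days (Feb 29, 2080 is in that span).
Jan 5, 2081 → Jan 5, 2082: 365 days.
Jan 5, 2082 → Jan 5, 2083: 365 days.
Jan 5, 2083 → Jan 5, 2084: 365 days.
Jan 5, 2084 → Jan 5, 2085: 366 days (Feb 29, 2084 is in that span).
Jan 5, 2085 → Jan 5, 2086: 365 days.
Jan 5, 2086 → Jan 5, 2087: 365 days.
Jan 5, 2087 → Jan 5, 2088: 365 days.
Jan 5, 2088 → Jan 5, 2089: 366 days (Feb 29, 2088 is in that span).
Jan 5, 2089 → Jan 5, 2090: 365 days.
Jan 5, 2090 → Jan 5, 2091: 365 days.
Jan 5, 2091 → Jan 5, 2092: 365 days.
Jan 5, 2092 → Jan 5, 2093: 366 days (Feb 29, 2092 is in that span).
Jan 5, 2093 → Jan 5, 2094: 365 days.
Jan 5, 2094 → Jan 5, 2095: 365 days.
Jan 5, 2095 → Jan 5, 2096: 365 days.
Jan 5, 2096 → Jan 5, 2097: 366 days (Feb 29, 2096 is in that span).
Jan 5, 2097 → Jan 5, 2098: 365 days.
Jan 5, 2098 → Feb 5, 2098: 31 days (January has 31).
Feb 5, 2098 → Mar 5, 2098: 28 days (February has 28).
Mar 5, 2098 → Apr 5, 2098: 31 days (March has 31).
Apr 5, 2098 → May 5, 2098: 30 days (April has 30).
May 5, 2098 → Jun 5, 2098: 31 days (May has 31).
Jun 5, 2098 → Jul 5, 2098: 30 days (June has 30).
Jul 5, 2098 → Aug 5, 2098: 31 days (July has 31).
Aug 5, 2098 → Sep 5, 2098: 31 days (August has 31).
Sep 5, 2098 → Oct 5, 2098: 30 days (September has 30).
Oct 5, 2098 → Oct 28, 2098: 23 days.
Total: 7966 days.

7966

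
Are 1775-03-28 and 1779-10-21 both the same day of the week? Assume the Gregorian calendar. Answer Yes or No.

From Mar 28, 1775 to Oct 21, 1779 is 1668 days.
1668 mod 7 = 2, so they are different weekdays.
(Mar 28, 1775 is a Tuesday; Oct 21, 1779 is a Thursday.)

No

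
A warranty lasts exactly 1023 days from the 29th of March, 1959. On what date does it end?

+366 (one year; includes Feb 29, 1960) → Mar 29, 1960 (657 left).
+365 (one year) → Mar 29, 1961 (292 left).
Mar has 31 days: +3 → Apr 1, 1961 (289 left).
Apr has 30 days: +30 → May 1, 1961 (259 left).
May has 31 days: +31 → Jun 1, 1961 (228 left).
Jun has 30 days: +30 → Jul 1, 1961 (198 left).
Jul has 31 days: +31 → Aug 1, 1961 (167 left).
Aug has 31 days: +31 → Sep 1, 1961 (136 left).
Sep has 30 days: +30 → Oct 1, 1961 (106 left).
Oct has 31 days: +31 → Nov 1, 1961 (75 left).
Nov has 30 days: +30 → Dec 1, 1961 (45 left).
Dec has 31 days: +31 → Jan 1, 1962 (14 left).
+14 → Jan 15, 1962.

January 15, 1962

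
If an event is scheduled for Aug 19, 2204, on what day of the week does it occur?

Doomsday rule: the anchor day for the 2200s is Friday. For year 04: 4÷12 = 0 r 4, and 4÷4 = 1, so 0+4+1 = 5.
Friday + 5 ≡ Wednesday — that's 2204's doomsday.
In August the doomsday date is Aug 8.
Aug 19 is 11 days after Aug 8; 11 mod 7 = 4, so Wednesday + 4 = Sunday.

Sunday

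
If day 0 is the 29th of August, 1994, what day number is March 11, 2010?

5673

Aug 29, 1994 → Aug 29, 1995: 365 days.
Aug 29, 1995 → Aug 29, 1996: 366 days (Feb 29, 1996 is in that span).
Aug 29, 1996 → Aug 29, 1997: 365 days.
Aug 29, 1997 → Aug 29, 1998: 365 days.
Aug 29, 1998 → Aug 29, 1999: 365 days.
Aug 29, 1999 → Aug 29, 2000: 366 days (Feb 29, 2000 is in that span).
Aug 29, 2000 → Aug 29, 2001: 365 days.
Aug 29, 2001 → Aug 29, 2002: 365 days.
Aug 29, 2002 → Aug 29, 2003: 365 days.
Aug 29, 2003 → Aug 29, 2004: 366 days (Feb 29, 2004 is in that span).
Aug 29, 2004 → Aug 29, 2005: 365 days.
Aug 29, 2005 → Aug 29, 2006: 365 days.
Aug 29, 2006 → Aug 29, 2007: 365 days.
Aug 29, 2007 → Aug 29, 2008: 366 days (Feb 29, 2008 is in that span).
Aug 29, 2008 → Aug 29, 2009: 365 days.
Aug 29, 2009 → Sep 29, 2009: 31 days (August has 31).
Sep 29, 2009 → Oct 29, 2009: 30 days (September has 30).
Oct 29, 2009 → Nov 29, 2009: 31 days (October has 31).
Nov 29, 2009 → Dec 29, 2009: 30 days (November has 30).
Dec 29, 2009 → Jan 29, 2010: 31 days (December has 31).
Jan 29, 2010 → Feb 28, 2010: 30 days (January has 31).
Feb 28, 2010 → Mar 11, 2010: 11 days.
Total: 5673 days.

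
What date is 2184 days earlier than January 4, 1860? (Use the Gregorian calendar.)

−365 (one year) → Jan 4, 1859 (1819 left).
−365 (one year) → Jan 4, 1858 (1454 left).
−365 (one year) → Jan 4, 1857 (1089 left).
−366 (one year; includes Feb 29, 1856) → Jan 4, 1856 (723 left).
−365 (one year) → Jan 4, 1855 (358 left).
−4 → Dec 31, 1854 (end of Dec, 31 days; 354 left).
−31 → Nov 30, 1854 (end of Nov, 30 days; 323 left).
−30 → Oct 31, 1854 (end of Oct, 31 days; 293 left).
−31 → Sep 30, 1854 (end of Sep, 30 days; 262 left).
−30 → Aug 31, 1854 (end of Aug, 31 days; 232 left).
−31 → Jul 31, 1854 (end of Jul, 31 days; 201 left).
−31 → Jun 30, 1854 (end of Jun, 30 days; 170 left).
−30 → May 31, 1854 (end of May, 31 days; 140 left).
−31 → Apr 30, 1854 (end of Apr, 30 days; 109 left).
−30 → Mar 31, 1854 (end of Mar, 31 days; 79 left).
−31 → Feb 28, 1854 (end of Feb, 28 days; 48 left).
−28 → Jan 31, 1854 (end of Jan, 31 days; 20 left).
−20 → Jan 11, 1854.

January 11, 1854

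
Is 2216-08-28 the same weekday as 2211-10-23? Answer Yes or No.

From Oct 23, 2211 to Aug 28, 2216 is 1771 days.
1771 mod 7 = 0, so they are the same weekday.
(Oct 23, 2211 is a Wednesday; Aug 28, 2216 is a Wednesday.)

Yes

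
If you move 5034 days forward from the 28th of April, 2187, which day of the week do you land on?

Apr 28, 2187 is a Saturday.
5034 mod 7 = 1, so 5034 days after a Saturday is Saturday + 1 = Sunday.

Sunday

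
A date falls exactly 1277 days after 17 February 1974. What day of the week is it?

First find the weekday of Feb 17, 1974. Doomsday rule: the anchor day for the 1900s is Wednesday. For year 74: 74÷12 = 6 r 2, and 2÷4 = 0, so 6+2+0 = 8.
Wednesday + 8 ≡ Thursday — that's 1974's doomsday.
In February the doomsday date is Feb 28 (1974 is not a leap year).
Feb 17 is 11 days before Feb 28; 11 mod 7 = 4, so Thursday − 4 = Sunday.
1277 mod 7 = 3, so 1277 days after a Sunday is Sunday + 3 = Wednesday.

Wednesday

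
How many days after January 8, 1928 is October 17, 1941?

Jan 8, 1928 → Jan 8, 1929: 366 days (Feb 29, 1928 is in that span).
Jan 8, 1929 → Jan 8, 1930: 365 days.
Jan 8, 1930 → Jan 8, 1931: 365 days.
Jan 8, 1931 → Jan 8, 1932: 365 days.
Jan 8, 1932 → Jan 8, 1933: 366 days (Feb 29, 1932 is in that span).
Jan 8, 1933 → Jan 8, 1934: 365 days.
Jan 8, 1934 → Jan 8, 1935: 365 days.
Jan 8, 1935 → Jan 8, 1936: 365 days.
Jan 8, 1936 → Jan 8, 1937: 366 days (Feb 29, 1936 is in that span).
Jan 8, 1937 → Jan 8, 1938: 365 days.
Jan 8, 1938 → Jan 8, 1939: 365 days.
Jan 8, 1939 → Jan 8, 1940: 365 days.
Jan 8, 1940 → Jan 8, 1941: 366 days (Feb 29, 1940 is in that span).
Jan 8, 1941 → Feb 8, 1941: 31 days (January has 31).
Feb 8, 1941 → Mar 8, 1941: 28 days (February has 28).
Mar 8, 1941 → Apr 8, 1941: 31 days (March has 31).
Apr 8, 1941 → May 8, 1941: 30 days (April has 30).
May 8, 1941 → Jun 8, 1941: 31 days (May has 31).
Jun 8, 1941 → Jul 8, 1941: 30 days (June has 30).
Jul 8, 1941 → Aug 8, 1941: 31 days (July has 31).
Aug 8, 1941 → Sep 8, 1941: 31 days (August has 31).
Sep 8, 1941 → Oct 8, 1941: 30 days (September has 30).
Oct 8, 1941 → Oct 17, 1941: 9 days.
Total: 5031 days.

5031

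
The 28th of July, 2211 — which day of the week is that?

Doomsday rule: the anchor day for the 2200s is Friday. For year 11: 11÷12 = 0 r 11, and 11÷4 = 2, so 0+11+2 = 13.
Friday + 13 ≡ Thursday — that's 2211's doomsday.
In July the doomsday date is Jul 11.
Jul 28 is 17 days after Jul 11; 17 mod 7 = 3, so Thursday + 3 = Sunday.

Sunday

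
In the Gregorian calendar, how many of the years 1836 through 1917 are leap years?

Multiples of 4 in [1836,1917]: 21.
Of those, multiples of 100: 1 (not leap unless ÷400).
Multiples of 400: 0.
Leap years = 21 − 1 + 0 = 20.

20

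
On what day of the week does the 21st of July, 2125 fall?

Doomsday rule: the anchor day for the 2100s is Sunday. For year 25: 25÷12 = 2 r 1, and 1÷4 = 0, so 2+1+0 = 3.
Sunday + 3 ≡ Wednesday — that's 2125's doomsday.
In July the doomsday date is Jul 11.
Jul 21 is 10 days after Jul 11; 10 mod 7 = 3, so Wednesday + 3 = Saturday.

Saturday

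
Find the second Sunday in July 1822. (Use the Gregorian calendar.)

July 1, 1822 is a Monday.
The first Sunday is therefore July 7 (6 days later).
The second Sunday is 7 + 1×7 = July 14.

July 14, 1822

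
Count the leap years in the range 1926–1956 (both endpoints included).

Multiples of 4 in [1926,1956]: 8.
Of those, multiples of 100: 0 (not leap unless ÷400).
Multiples of 400: 0.
Leap years = 8 − 0 + 0 = 8.

8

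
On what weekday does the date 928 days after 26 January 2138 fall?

Jan 26, 2138 is a Sunday.
928 mod 7 = 4, so 928 days after a Sunday is Sunday + 4 = Thursday.

Thursday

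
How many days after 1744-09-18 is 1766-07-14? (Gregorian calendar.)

7969

Sep 18, 1744 → Sep 18, 1745: 365 days.
Sep 18, 1745 → Sep 18, 1746: 365 days.
Sep 18, 1746 → Sep 18, 1747: 365 days.
Sep 18, 1747 → Sep 18, 1748: 366 days (Feb 29, 1748 is in that span).
Sep 18, 1748 → Sep 18, 1749: 365 days.
Sep 18, 1749 → Sep 18, 1750: 365 days.
Sep 18, 1750 → Sep 18, 1751: 365 days.
Sep 18, 1751 → Sep 18, 1752: 366 days (Feb 29, 1752 is in that span).
Sep 18, 1752 → Sep 18, 1753: 365 days.
Sep 18, 1753 → Sep 18, 1754: 365 days.
Sep 18, 1754 → Sep 18, 1755: 365 days.
Sep 18, 1755 → Sep 18, 1756: 366 days (Feb 29, 1756 is in that span).
Sep 18, 1756 → Sep 18, 1757: 365 days.
Sep 18, 1757 → Sep 18, 1758: 365 days.
Sep 18, 1758 → Sep 18, 1759: 365 days.
Sep 18, 1759 → Sep 18, 1760: 366 days (Feb 29, 1760 is in that span).
Sep 18, 1760 → Sep 18, 1761: 365 days.
Sep 18, 1761 → Sep 18, 1762: 365 days.
Sep 18, 1762 → Sep 18, 1763: 365 days.
Sep 18, 1763 → Sep 18, 1764: 366 days (Feb 29, 1764 is in that span).
Sep 18, 1764 → Sep 18, 1765: 365 days.
Sep 18, 1765 → Oct 18, 1765: 30 days (September has 30).
Oct 18, 1765 → Nov 18, 1765: 31 days (October has 31).
Nov 18, 1765 → Dec 18, 1765: 30 days (November has 30).
Dec 18, 1765 → Jan 18, 1766: 31 days (December has 31).
Jan 18, 1766 → Feb 18, 1766: 31 days (January has 31).
Feb 18, 1766 → Mar 18, 1766: 28 days (February has 28).
Mar 18, 1766 → Apr 18, 1766: 31 days (March has 31).
Apr 18, 1766 → May 18, 1766: 30 days (April has 30).
May 18, 1766 → Jun 18, 1766: 31 days (May has 31).
Jun 18, 1766 → Jul 14, 1766: 26 days.
Total: 7969 days.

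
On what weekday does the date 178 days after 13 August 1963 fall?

Friday

Aug 13, 1963 is a Tuesday.
178 mod 7 = 3, so 178 days after a Tuesday is Tuesday + 3 = Friday.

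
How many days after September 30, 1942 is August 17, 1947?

1782

Sep 30, 1942 → Sep 30, 1943: 365 days.
Sep 30, 1943 → Sep 30, 1944: 366 days (Feb 29, 1944 is in that span).
Sep 30, 1944 → Sep 30, 1945: 365 days.
Sep 30, 1945 → Sep 30, 1946: 365 days.
Sep 30, 1946 → Oct 30, 1946: 30 days (September has 30).
Oct 30, 1946 → Nov 30, 1946: 31 days (October has 31).
Nov 30, 1946 → Dec 30, 1946: 30 days (November has 30).
Dec 30, 1946 → Jan 30, 1947: 31 days (December has 31).
Jan 30, 1947 → Feb 28, 1947: 29 days (January has 31).
Feb 28, 1947 → Mar 28, 1947: 28 days (February has 28).
Mar 28, 1947 → Apr 28, 1947: 31 days (March has 31).
Apr 28, 1947 → May 28, 1947: 30 days (April has 30).
May 28, 1947 → Jun 28, 1947: 31 days (May has 31).
Jun 28, 1947 → Jul 28, 1947: 30 days (June has 30).
Jul 28, 1947 → Aug 17, 1947: 20 days.
Total: 1782 days.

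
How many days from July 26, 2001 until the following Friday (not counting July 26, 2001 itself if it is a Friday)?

1

Jul 26, 2001 is a Thursday.
From Thursday to the next Friday is 1 day.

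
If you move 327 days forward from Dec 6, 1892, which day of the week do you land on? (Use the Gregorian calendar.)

First find the weekday of Dec 6, 1892. Doomsday rule: the anchor day for the 1800s is Friday. For year 92: 92÷12 = 7 r 8, and 8÷4 = 2, so 7+8+2 = 17.
Friday + 17 ≡ Monday — that's 1892's doomsday.
In December the doomsday date is Dec 12.
Dec 6 is 6 days before Dec 12; 6 mod 7 = 6, so Monday − 6 = Tuesday.
327 mod 7 = 5, so 327 days after a Tuesday is Tuesday + 5 = Sunday.

Sunday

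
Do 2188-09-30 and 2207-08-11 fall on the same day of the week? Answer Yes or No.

From Sep 30, 2188 to Aug 11, 2207 is 6888 days.
6888 mod 7 = 0, so they are the same weekday.
(Sep 30, 2188 is a Tuesday; Aug 11, 2207 is a Tuesday.)

Yes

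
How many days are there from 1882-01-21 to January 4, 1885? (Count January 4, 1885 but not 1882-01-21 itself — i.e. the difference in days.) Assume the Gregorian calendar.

Jan 21, 1882 → Jan 21, 1883: 365 days.
Jan 21, 1883 → Jan 21, 1884: 365 days.
Jan 21, 1884 → Feb 21, 1884: 31 days (January has 31).
Feb 21, 1884 → Mar 21, 1884: 29 days (February has 29).
Mar 21, 1884 → Apr 21, 1884: 31 days (March has 31).
Apr 21, 1884 → May 21, 1884: 30 days (April has 30).
May 21, 1884 → Jun 21, 1884: 31 days (May has 31).
Jun 21, 1884 → Jul 21, 1884: 30 days (June has 30).
Jul 21, 1884 → Aug 21, 1884: 31 days (July has 31).
Aug 21, 1884 → Sep 21, 1884: 31 days (August has 31).
Sep 21, 1884 → Oct 21, 1884: 30 days (September has 30).
Oct 21, 1884 → Nov 21, 1884: 31 days (October has 31).
Nov 21, 1884 → Dec 21, 1884: 30 days (November has 30).
Dec 21, 1884 → Jan 4, 1885: 14 days.
Total: 1079 days.

1079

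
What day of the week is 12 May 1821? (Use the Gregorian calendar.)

Saturday

Doomsday rule: the anchor day for the 1800s is Friday. For year 21: 21÷12 = 1 r 9, and 9÷4 = 2, so 1+9+2 = 12.
Friday + 12 ≡ Wednesday — that's 1821's doomsday.
In May the doomsday date is May 9.
May 12 is 3 days after May 9; 3 mod 7 = 3, so Wednesday + 3 = Saturday.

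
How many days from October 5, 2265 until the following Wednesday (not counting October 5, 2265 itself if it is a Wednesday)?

6

Oct 5, 2265 is a Thursday.
From Thursday to the next Wednesday is 6 days.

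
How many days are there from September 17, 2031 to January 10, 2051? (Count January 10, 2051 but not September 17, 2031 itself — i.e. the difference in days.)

7055

Sep 17, 2031 → Sep 17, 2032: 366 days (Feb 29, 2032 is in that span).
Sep 17, 2032 → Sep 17, 2033: 365 days.
Sep 17, 2033 → Sep 17, 2034: 365 days.
Sep 17, 2034 → Sep 17, 2035: 365 days.
Sep 17, 2035 → Sep 17, 2036: 366 days (Feb 29, 2036 is in that span).
Sep 17, 2036 → Sep 17, 2037: 365 days.
Sep 17, 2037 → Sep 17, 2038: 365 days.
Sep 17, 2038 → Sep 17, 2039: 365 days.
Sep 17, 2039 → Sep 17, 2040: 366 days (Feb 29, 2040 is in that span).
Sep 17, 2040 → Sep 17, 2041: 365 days.
Sep 17, 2041 → Sep 17, 2042: 365 days.
Sep 17, 2042 → Sep 17, 2043: 365 days.
Sep 17, 2043 → Sep 17, 2044: 366 days (Feb 29, 2044 is in that span).
Sep 17, 2044 → Sep 17, 2045: 365 days.
Sep 17, 2045 → Sep 17, 2046: 365 days.
Sep 17, 2046 → Sep 17, 2047: 365 days.
Sep 17, 2047 → Sep 17, 2048: 366 days (Feb 29, 2048 is in that span).
Sep 17, 2048 → Sep 17, 2049: 365 days.
Sep 17, 2049 → Sep 17, 2050: 365 days.
Sep 17, 2050 → Oct 17, 2050: 30 days (September has 30).
Oct 17, 2050 → Nov 17, 2050: 31 days (October has 31).
Nov 17, 2050 → Dec 17, 2050: 30 days (November has 30).
Dec 17, 2050 → Jan 10, 2051: 24 days.
Total: 7055 days.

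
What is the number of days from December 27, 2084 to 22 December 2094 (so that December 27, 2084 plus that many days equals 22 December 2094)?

3647

Dec 27, 2084 → Dec 27, 2085: 365 days.
Dec 27, 2085 → Dec 27, 2086: 365 days.
Dec 27, 2086 → Dec 27, 2087: 365 days.
Dec 27, 2087 → Dec 27, 2088: 366 days (Feb 29, 2088 is in that span).
Dec 27, 2088 → Dec 27, 2089: 365 days.
Dec 27, 2089 → Dec 27, 2090: 365 days.
Dec 27, 2090 → Dec 27, 2091: 365 days.
Dec 27, 2091 → Dec 27, 2092: 366 days (Feb 29, 2092 is in that span).
Dec 27, 2092 → Dec 27, 2093: 365 days.
Dec 27, 2093 → Jan 27, 2094: 31 days (December has 31).
Jan 27, 2094 → Feb 27, 2094: 31 days (January has 31).
Feb 27, 2094 → Mar 27, 2094: 28 days (February has 28).
Mar 27, 2094 → Apr 27, 2094: 31 days (March has 31).
Apr 27, 2094 → May 27, 2094: 30 days (April has 30).
May 27, 2094 → Jun 27, 2094: 31 days (May has 31).
Jun 27, 2094 → Jul 27, 2094: 30 days (June has 30).
Jul 27, 2094 → Aug 27, 2094: 31 days (July has 31).
Aug 27, 2094 → Sep 27, 2094: 31 days (August has 31).
Sep 27, 2094 → Oct 27, 2094: 30 days (September has 30).
Oct 27, 2094 → Nov 27, 2094: 31 days (October has 31).
Nov 27, 2094 → Dec 22, 2094: 25 days.
Total: 3647 days.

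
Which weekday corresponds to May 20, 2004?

Thursday

January 1, 2004 is a Thursday.
Jan 1, 2004 → Feb 1, 2004: 31 days (January has 31).
Feb 1, 2004 → Mar 1, 2004: 29 days (February has 29).
Mar 1, 2004 → Apr 1, 2004: 31 days (March has 31).
Apr 1, 2004 → May 1, 2004: 30 days (April has 30).
May 1, 2004 → May 20, 2004: 19 days.
Total: 140 days.
140 mod 7 = 0, so Thursday + 0 = Thursday.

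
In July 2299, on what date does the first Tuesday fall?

July 4, 2299

July 1, 2299 is a Saturday.
The first Tuesday is therefore July 4 (3 days later).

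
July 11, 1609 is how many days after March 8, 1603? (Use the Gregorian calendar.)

Mar 8, 1603 → Mar 8, 1604: 366 days (Feb 29, 1604 is in that span).
Mar 8, 1604 → Mar 8, 1605: 365 days.
Mar 8, 1605 → Mar 8, 1606: 365 days.
Mar 8, 1606 → Mar 8, 1607: 365 days.
Mar 8, 1607 → Mar 8, 1608: 366 days (Feb 29, 1608 is in that span).
Mar 8, 1608 → Mar 8, 1609: 365 days.
Mar 8, 1609 → Apr 8, 1609: 31 days (March has 31).
Apr 8, 1609 → May 8, 1609: 30 days (April has 30).
May 8, 1609 → Jun 8, 1609: 31 days (May has 31).
Jun 8, 1609 → Jul 8, 1609: 30 days (June has 30).
Jul 8, 1609 → Jul 11, 1609: 3 days.
Total: 2317 days.

2317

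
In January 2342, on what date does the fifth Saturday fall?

January 31, 2342

January 1, 2342 is a Thursday.
The first Saturday is therefore January 3 (2 days later).
The fifth Saturday is 3 + 4×7 = January 31.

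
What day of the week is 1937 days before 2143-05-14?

Thursday

First find the weekday of May 14, 2143. Doomsday rule: the anchor day for the 2100s is Sunday. For year 43: 43÷12 = 3 r 7, and 7÷4 = 1, so 3+7+1 = 11.
Sunday + 11 ≡ Thursday — that's 2143's doomsday.
In May the doomsday date is May 9.
May 14 is 5 days after May 9; 5 mod 7 = 5, so Thursday + 5 = Tuesday.
1937 mod 7 = 5, so 1937 days before a Tuesday is Tuesday − 5 = Thursday.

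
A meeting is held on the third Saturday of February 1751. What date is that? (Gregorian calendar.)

February 20, 1751

February 1, 1751 is a Monday.
The first Saturday is therefore February 6 (5 days later).
The third Saturday is 6 + 2×7 = February 20.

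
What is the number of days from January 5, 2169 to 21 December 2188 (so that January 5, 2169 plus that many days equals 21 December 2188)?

Jan 5, 2169 → Jan 5, 2170: 365 days.
Jan 5, 2170 → Jan 5, 2171: 365 days.
Jan 5, 2171 → Jan 5, 2172: 365 days.
Jan 5, 2172 → Jan 5, 2173: 366 days (Feb 29, 2172 is in that span).
Jan 5, 2173 → Jan 5, 2174: 365 days.
Jan 5, 2174 → Jan 5, 2175: 365 days.
Jan 5, 2175 → Jan 5, 2176: 365 days.
Jan 5, 2176 → Jan 5, 2177: 366 days (Feb 29, 2176 is in that span).
Jan 5, 2177 → Jan 5, 2178: 365 days.
Jan 5, 2178 → Jan 5, 2179: 365 days.
Jan 5, 2179 → Jan 5, 2180: 365 days.
Jan 5, 2180 → Jan 5, 2181: 366 days (Feb 29, 2180 is in that span).
Jan 5, 2181 → Jan 5, 2182: 365 days.
Jan 5, 2182 → Jan 5, 2183: 365 days.
Jan 5, 2183 → Jan 5, 2184: 365 days.
Jan 5, 2184 → Jan 5, 2185: 366 days (Feb 29, 2184 is in that span).
Jan 5, 2185 → Jan 5, 2186: 365 days.
Jan 5, 2186 → Jan 5, 2187: 365 days.
Jan 5, 2187 → Jan 5, 2188: 365 days.
Jan 5, 2188 → Feb 5, 2188: 31 days (January has 31).
Feb 5, 2188 → Mar 5, 2188: 29 days (February has 29).
Mar 5, 2188 → Apr 5, 2188: 31 days (March has 31).
Apr 5, 2188 → May 5, 2188: 30 days (April has 30).
May 5, 2188 → Jun 5, 2188: 31 days (May has 31).
Jun 5, 2188 → Jul 5, 2188: 30 days (June has 30).
Jul 5, 2188 → Aug 5, 2188: 31 days (July has 31).
Aug 5, 2188 → Sep 5, 2188: 31 days (August has 31).
Sep 5, 2188 → Oct 5, 2188: 30 days (September has 30).
Oct 5, 2188 → Nov 5, 2188: 31 days (October has 31).
Nov 5, 2188 → Dec 5, 2188: 30 days (November has 30).
Dec 5, 2188 → Dec 21, 2188: 16 days.
Total: 7290 days.

7290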